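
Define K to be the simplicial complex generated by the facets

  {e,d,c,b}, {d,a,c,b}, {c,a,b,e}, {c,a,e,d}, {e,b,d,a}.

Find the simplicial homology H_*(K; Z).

Order the vertices as a < b < c < d < e. Listing each simplex with vertices in this order, K has dimension 3 with simplices:

  0-simplices (5): a, b, c, d, e
  1-simplices (10): ab, ac, ad, ae, bc, bd, be, cd, ce, de
  2-simplices (10): abc, abd, abe, acd, ace, ade, bcd, bce, bde, cde
  3-simplices (5): abcd, abce, abde, acde, bcde

so the chain groups are C_0 ≅ Z^5, C_1 ≅ Z^10, C_2 ≅ Z^10, C_3 ≅ Z^5.

Boundary ∂_1: C_1 → C_0 maps an edge to its endpoints' difference, ∂[p,q] = q − p. For instance
  ∂be = e − b.
This gives a 5×10 integer matrix of rank 4; reducing to Smith normal form yields diagonal entries (1,1,1,1).

∂_2: C_2 → C_1 maps a triangle to the signed sum of its edges. For instance
  ∂acd = cd − ad + ac,
  ∂abe = be − ae + ab.
The resulting 10×10 matrix has rank 6, and its Smith normal form has invariant factors (1,1,1,1,1,1).

Boundary ∂_3: C_3 → C_2 sends each 3-simplex σ to the alternating sum Σ_i (−1)^i (σ with its i-th vertex removed). For instance
  ∂abcd = bcd − acd + abd − abc,
  ∂acde = cde − ade + ace − acd.
The 10×5 boundary matrix has rank 4 and Smith normal form diag(1,1,1,1).

Reading off H_k = ker ∂_k / im ∂_{k+1}:

  H_0: rank C_0 − rank ∂_1 = 5 − 4 = 1, and the invariant factors of ∂_1 are all 1, so H_0 ≅ Z.
  H_1: rank ker ∂_1 − rank ∂_2 = (10 − 4) − 6 = 0, and the invariant factors of ∂_2 are all 1, so H_1 ≅ 0.
  H_2: rank ker ∂_2 − rank ∂_3 = (10 − 6) − 4 = 0, and the invariant factors of ∂_3 are all 1, so H_2 ≅ 0.
  H_3: rank ker ∂_3 − rank ∂_4 = (5 − 4) − 0 = 1, and there is no ∂_4, so H_3 ≅ Z.

(K is a triangulation of the 3-sphere S^3.)

H_0 ≅ Z,  H_1 = 0,  H_2 = 0,  H_3 ≅ Z.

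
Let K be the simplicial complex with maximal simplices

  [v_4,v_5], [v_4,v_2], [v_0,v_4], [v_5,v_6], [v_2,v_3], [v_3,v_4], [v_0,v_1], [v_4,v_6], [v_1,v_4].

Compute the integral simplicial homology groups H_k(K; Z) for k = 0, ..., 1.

H_0 = Z,  H_1 = Z^3.

Order the vertices as v_0 < v_1 < v_2 < v_3 < v_4 < v_5 < v_6. Listing each simplex with vertices in this order, K has dimension 1 with simplices:

  0-simplices (7): [v_0], [v_1], [v_2], [v_3], [v_4], [v_5], [v_6]
  1-simplices (9): [v_0,v_1], [v_0,v_4], [v_1,v_4], [v_2,v_3], [v_2,v_4], [v_3,v_4], [v_4,v_5], [v_4,v_6], [v_5,v_6]

Hence C_0 ≅ Z^7, C_1 ≅ Z^9.

∂_1: C_1 → C_0 sends each edge [p,q] (with p < q) to q − p. For instance
  ∂[v_2,v_4] = [v_4] − [v_2].
The 7×9 boundary matrix has rank 6 and Smith normal form diag(1,1,1,1,1,1).

Computing H_k = (kernel of ∂_k) / (image of ∂_{k+1}):

  H_0: rank C_0 − rank ∂_1 = 7 − 6 = 1, and the invariant factors of ∂_1 are all 1, so H_0 = Z.
  H_1: rank ker ∂_1 − rank ∂_2 = (9 − 6) − 0 = 3, and there is no ∂_2, so H_1 = Z^3.

As a check, the Euler characteristic is 7 − 9 = -2, which agrees with 1 − 3 = -2.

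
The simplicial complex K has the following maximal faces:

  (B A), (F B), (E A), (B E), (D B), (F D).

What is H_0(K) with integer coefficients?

H_0 ≅ Z.

We work with the vertex ordering A < B < D < E < F. The simplices of K, each written with vertices in increasing order, are:

  0-simplices (5): A, B, D, E, F
  1-simplices (6): AB, AE, BD, BE, BF, DF

so the chain groups are C_0 ≅ Z^5, C_1 ≅ Z^6.

The boundary map ∂_1: C_1 → C_0 is given by ∂[p,q] = [q] − [p]. For instance
  ∂BE = E − B.
The 5×6 boundary matrix has rank 4 and Smith normal form diag(1,1,1,1).

Computing H_k = (kernel of ∂_k) / (image of ∂_{k+1}):

  H_0: rank C_0 − rank ∂_1 = 5 − 4 = 1, and the invariant factors of ∂_1 are all 1, so H_0 = Z.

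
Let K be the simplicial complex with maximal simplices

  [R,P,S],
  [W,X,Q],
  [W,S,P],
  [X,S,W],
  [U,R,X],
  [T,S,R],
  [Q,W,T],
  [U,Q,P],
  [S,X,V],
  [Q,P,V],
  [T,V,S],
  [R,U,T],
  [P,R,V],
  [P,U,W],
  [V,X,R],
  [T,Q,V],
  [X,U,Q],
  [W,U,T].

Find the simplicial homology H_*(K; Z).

H_0 ≅ Z,  H_1 ≅ Z ⊕ Z/2,  H_2 = 0.

We work with the vertex ordering P < Q < R < S < T < U < V < W < X. The simplices of K, each written with vertices in increasing order, are:

  0-simplices (9): P, Q, R, S, T, U, V, W, X
  1-simplices (27): PQ, PR, PS, PU, PV, PW, QT, QU, QV, QW, QX, RS, RT, RU, RV, RX, ST, SV, SW, SX, TU, TV, TW, UW, UX, VX, WX
  2-simplices (18): PQU, PQV, PRS, PRV, PSW, PUW, QTV, QTW, QUX, QWX, RST, RTU, RUX, RVX, STV, SVX, SWX, TUW

Hence C_0 ≅ Z^9, C_1 ≅ Z^27, C_2 ≅ Z^18.

The boundary map ∂_1: C_1 → C_0 sends each edge [p,q] (with p < q) to q − p. For instance
  ∂TU = U − T.
This gives a 9×27 integer matrix of rank 8; reducing to Smith normal form yields diagonal entries (1,1,1,1,1,1,1,1).

Boundary ∂_2: C_2 → C_1 acts by ∂[p,q,r] = [q,r] − [p,r] + [p,q]. For instance
  ∂PQU = QU − PU + PQ,
  ∂PRV = RV − PV + PR.
The resulting 27×18 matrix has rank 18, and its Smith normal form has invariant factors (1,1,1,1,1,1,1,1,1,1,1,1,1,1,1,1,1,2).

Computing H_k = (kernel of ∂_k) / (image of ∂_{k+1}):

  H_0: rank C_0 − rank ∂_1 = 9 − 8 = 1, and the invariant factors of ∂_1 are all 1, so H_0 = Z.
  H_1: rank ker ∂_1 − rank ∂_2 = (27 − 8) − 18 = 1, and ∂_2 has invariant factor 2 > 1, so H_1 = Z ⊕ Z/2.
  H_2: rank ker ∂_2 − rank ∂_3 = (18 − 18) − 0 = 0, and there is no ∂_3, so H_2 = 0.

As a check, the Euler characteristic is 9 − 27 + 18 = 0, which agrees with 1 − 1 + 0 = 0.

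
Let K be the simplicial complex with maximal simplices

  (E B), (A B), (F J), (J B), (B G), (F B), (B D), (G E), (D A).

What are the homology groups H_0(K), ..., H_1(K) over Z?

H_0 ≅ Z,  H_1 ≅ Z^3.

Take the total order A < B < D < E < F < G < J on the vertex set. Then K (dimension 1) consists of the simplices:

  0-simplices (7): A, B, D, E, F, G, J
  1-simplices (9): AB, AD, BD, BE, BF, BG, BJ, EG, FJ

so the chain groups are C_0 ≅ Z^7, C_1 ≅ Z^9.

∂_1: C_1 → C_0 is given by ∂[p,q] = [q] − [p]. For instance
  ∂BJ = J − B.
The 7×9 boundary matrix has rank 6 and Smith normal form diag(1,1,1,1,1,1).

Now H_k = ker ∂_k / im ∂_{k+1}, so:

  H_0: rank C_0 − rank ∂_1 = 7 − 6 = 1, and the invariant factors of ∂_1 are all 1, so H_0 = Z.
  H_1: rank ker ∂_1 − rank ∂_2 = (9 − 6) − 0 = 3, and there is no ∂_2, so H_1 = Z^3.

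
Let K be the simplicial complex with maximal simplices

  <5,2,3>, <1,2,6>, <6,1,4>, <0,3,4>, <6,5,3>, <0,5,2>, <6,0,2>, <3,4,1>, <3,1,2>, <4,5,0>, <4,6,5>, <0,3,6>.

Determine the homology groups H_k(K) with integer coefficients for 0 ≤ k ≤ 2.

H_0 ≅ Z,  H_1 ≅ Z_2,  H_2 = 0.

We work with the vertex ordering 0 < 1 < 2 < 3 < 4 < 5 < 6. The simplices of K, each written with vertices in increasing order, are:

  0-simplices (7): [0], [1], [2], [3], [4], [5], [6]
  1-simplices (18): [0,2], [0,3], [0,4], [0,5], [0,6], [1,2], [1,3], [1,4], [1,6], [2,3], [2,5], [2,6], [3,4], [3,5], [3,6], [4,5], [4,6], [5,6]
  2-simplices (12): [0,2,5], [0,2,6], [0,3,4], [0,3,6], [0,4,5], [1,2,3], [1,2,6], [1,3,4], [1,4,6], [2,3,5], [3,5,6], [4,5,6]

giving chain groups C_0 ≅ Z^7, C_1 ≅ Z^18, C_2 ≅ Z^12.

∂_1: C_1 → C_0 sends each edge [p,q] (with p < q) to q − p. For instance
  ∂[2,6] = [6] − [2].
This gives a 7×18 integer matrix of rank 6; reducing to Smith normal form yields diagonal entries (1,1,1,1,1,1).

∂_2: C_2 → C_1 sends each 2-simplex [p,q,r] to [q,r] − [p,r] + [p,q]. For instance
  ∂[0,4,5] = [4,5] − [0,5] + [0,4],
  ∂[0,3,6] = [3,6] − [0,6] + [0,3].
The 18×12 boundary matrix has rank 12 and Smith normal form diag(1,1,1,1,1,1,1,1,1,1,1,2).

From H_k ≅ ker(∂_k) / im(∂_{k+1}) we obtain:

  H_0: rank C_0 − rank ∂_1 = 7 − 6 = 1, and the invariant factors of ∂_1 are all 1, so H_0 = Z.
  H_1: rank ker ∂_1 − rank ∂_2 = (18 − 6) − 12 = 0, and ∂_2 has invariant factor 2 > 1, so H_1 = Z_2.
  H_2: rank ker ∂_2 − rank ∂_3 = (12 − 12) − 0 = 0, and there is no ∂_3, so H_2 = 0.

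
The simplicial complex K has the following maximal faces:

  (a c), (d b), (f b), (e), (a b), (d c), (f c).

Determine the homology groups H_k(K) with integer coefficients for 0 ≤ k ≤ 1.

K has 6 vertices, 6 edges.
rank ∂_0 = 0, rank ∂_1 = 4 ⇒ b_0 = 6 − 0 − 4 = 2; all invariant factors of ∂_1 are 1 so no torsion. So H_0 ≅ Z^2.
rank ∂_1 = 4, rank ∂_2 = 0 ⇒ b_1 = 6 − 4 − 0 = 2. So H_1 ≅ Z^2.

H_0 = Z^2,  H_1 = Z^2.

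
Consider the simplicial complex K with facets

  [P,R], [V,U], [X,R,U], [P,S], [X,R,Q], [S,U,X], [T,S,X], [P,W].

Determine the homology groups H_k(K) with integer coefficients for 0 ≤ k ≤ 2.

H_0 ≅ Z,  H_1 ≅ Z,  H_2 = 0.

K has 9 vertices, 13 edges, 4 triangles.
rank ∂_0 = 0, rank ∂_1 = 8 ⇒ b_0 = 9 − 0 − 8 = 1; all invariant factors of ∂_1 are 1 so no torsion. So H_0 ≅ Z.
rank ∂_1 = 8, rank ∂_2 = 4 ⇒ b_1 = 13 − 8 − 4 = 1; all invariant factors of ∂_2 are 1 so no torsion. So H_1 ≅ Z.
rank ∂_2 = 4, rank ∂_3 = 0 ⇒ b_2 = 4 − 4 − 0 = 0. So H_2 ≅ 0.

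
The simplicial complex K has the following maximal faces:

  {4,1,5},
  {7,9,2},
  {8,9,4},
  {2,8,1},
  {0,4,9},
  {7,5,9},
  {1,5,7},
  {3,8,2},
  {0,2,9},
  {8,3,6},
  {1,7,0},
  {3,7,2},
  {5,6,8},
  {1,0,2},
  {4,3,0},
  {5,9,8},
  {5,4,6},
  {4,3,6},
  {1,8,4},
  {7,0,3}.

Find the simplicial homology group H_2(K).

Take the total order 0 < 1 < 2 < 3 < 4 < 5 < 6 < 7 < 8 < 9 on the vertex set. Then K (dimension 2) consists of the simplices:

  0-simplices (10): [0], [1], [2], [3], [4], [5], [6], [7], [8], [9]
  1-simplices (30): (30 of them)
  2-simplices (20): (20 of them)

Hence C_0 ≅ Z^10, C_1 ≅ Z^30, C_2 ≅ Z^20.

The boundary map ∂_1: C_1 → C_0 sends each edge [p,q] (with p < q) to q − p.
This gives a 10×30 integer matrix of rank 9; reducing to Smith normal form yields diagonal entries (1,1,1,1,1,1,1,1,1).

Boundary ∂_2: C_2 → C_1 sends each 2-simplex [p,q,r] to [q,r] − [p,r] + [p,q]. For instance
  ∂[2,3,8] = [3,8] − [2,8] + [2,3],
  ∂[3,4,6] = [4,6] − [3,6] + [3,4].
This gives a 30×20 integer matrix of rank 20; reducing to Smith normal form yields diagonal entries (1,1,1,1,1,1,1,1,1,1,1,1,1,1,1,1,1,1,1,2).

From H_k ≅ ker(∂_k) / im(∂_{k+1}) we obtain:

  H_2: rank ker ∂_2 − rank ∂_3 = (20 − 20) − 0 = 0, and there is no ∂_3, so H_2 = 0.

H_2 ≅ 0.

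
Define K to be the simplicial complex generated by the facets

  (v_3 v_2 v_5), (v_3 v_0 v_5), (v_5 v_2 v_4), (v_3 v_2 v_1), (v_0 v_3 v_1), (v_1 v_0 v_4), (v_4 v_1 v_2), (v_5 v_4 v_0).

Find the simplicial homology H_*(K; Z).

H_0 = Z,  H_1 = 0,  H_2 = Z.

We work with the vertex ordering v_0 < v_1 < v_2 < v_3 < v_4 < v_5. The simplices of K, each written with vertices in increasing order, are:

  0-simplices (6): [v_0], [v_1], [v_2], [v_3], [v_4], [v_5]
  1-simplices (12): [v_0,v_1], [v_0,v_3], [v_0,v_4], [v_0,v_5], [v_1,v_2], [v_1,v_3], [v_1,v_4], [v_2,v_3], [v_2,v_4], [v_2,v_5], [v_3,v_5], [v_4,v_5]
  2-simplices (8): [v_0,v_1,v_3], [v_0,v_1,v_4], [v_0,v_3,v_5], [v_0,v_4,v_5], [v_1,v_2,v_3], [v_1,v_2,v_4], [v_2,v_3,v_5], [v_2,v_4,v_5]

Hence C_0 ≅ Z^6, C_1 ≅ Z^12, C_2 ≅ Z^8.

∂_1: C_1 → C_0 is given by ∂[p,q] = [q] − [p]. For instance
  ∂[v_1,v_4] = [v_4] − [v_1].
The resulting 6×12 matrix has rank 5, and its Smith normal form has invariant factors (1,1,1,1,1).

Boundary ∂_2: C_2 → C_1 maps a triangle to the signed sum of its edges. For instance
  ∂[v_0,v_1,v_4] = [v_1,v_4] − [v_0,v_4] + [v_0,v_1],
  ∂[v_2,v_4,v_5] = [v_4,v_5] − [v_2,v_5] + [v_2,v_4].
As a 12×8 matrix over Z this has rank 7, with invariant factors (1,1,1,1,1,1,1).

From H_k ≅ ker(∂_k) / im(∂_{k+1}) we obtain:

  H_0: rank C_0 − rank ∂_1 = 6 − 5 = 1, and the invariant factors of ∂_1 are all 1, so H_0 = Z.
  H_1: rank ker ∂_1 − rank ∂_2 = (12 − 5) − 7 = 0, and the invariant factors of ∂_2 are all 1, so H_1 = 0.
  H_2: rank ker ∂_2 − rank ∂_3 = (8 − 7) − 0 = 1, and there is no ∂_3, so H_2 = Z.

As a check, the Euler characteristic is 6 − 12 + 8 = 2, which agrees with 1 − 0 + 1 = 2.
(K is a triangulation of the 2-sphere S^2.)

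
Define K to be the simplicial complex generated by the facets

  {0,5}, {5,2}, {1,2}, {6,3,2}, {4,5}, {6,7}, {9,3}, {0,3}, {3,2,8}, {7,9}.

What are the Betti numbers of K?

Take the total order 0 < 1 < 2 < 3 < 4 < 5 < 6 < 7 < 8 < 9 on the vertex set. Then K (dimension 2) consists of the simplices:

  0-simplices (10): [0], [1], [2], [3], [4], [5], [6], [7], [8], [9]
  1-simplices (13): [0,3], [0,5], [1,2], [2,3], [2,5], [2,6], [2,8], [3,6], [3,8], [3,9], [4,5], [6,7], [7,9]
  2-simplices (2): [2,3,6], [2,3,8]

Hence C_0 ≅ Z^10, C_1 ≅ Z^13, C_2 ≅ Z^2.

Boundary ∂_1: C_1 → C_0 maps an edge to its endpoints' difference, ∂[p,q] = q − p. For instance
  ∂[0,5] = [5] − [0].
This gives a 10×13 integer matrix of rank 9; reducing to Smith normal form yields diagonal entries (1,1,1,1,1,1,1,1,1).

∂_2: C_2 → C_1 acts by ∂[p,q,r] = [q,r] − [p,r] + [p,q]. For instance
  ∂[2,3,6] = [3,6] − [2,6] + [2,3],
  ∂[2,3,8] = [3,8] − [2,8] + [2,3].
This gives a 13×2 integer matrix of rank 2; reducing to Smith normal form yields diagonal entries (1,1).

Computing H_k = (kernel of ∂_k) / (image of ∂_{k+1}):

  H_0: rank C_0 − rank ∂_1 = 10 − 9 = 1, and the invariant factors of ∂_1 are all 1, so H_0 = Z.
  H_1: rank ker ∂_1 − rank ∂_2 = (13 − 9) − 2 = 2, and the invariant factors of ∂_2 are all 1, so H_1 = Z^2.
  H_2: rank ker ∂_2 − rank ∂_3 = (2 − 2) − 0 = 0, and there is no ∂_3, so H_2 = 0.

Hence the Betti numbers are b_0 = 1, b_1 = 2, b_2 = 0.

b_0 = 1, b_1 = 2, b_2 = 0.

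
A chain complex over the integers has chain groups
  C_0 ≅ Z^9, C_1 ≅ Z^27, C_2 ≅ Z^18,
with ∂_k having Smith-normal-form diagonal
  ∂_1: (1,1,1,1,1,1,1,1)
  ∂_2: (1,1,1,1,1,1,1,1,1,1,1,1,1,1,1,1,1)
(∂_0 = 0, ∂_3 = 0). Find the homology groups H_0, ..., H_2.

H_0 ≅ Z,  H_1 ≅ Z^2,  H_2 ≅ Z.

H_0: b_0 = 9 − 0 − 8 = 1; torsion from ∂_1 factors > 1: none. So H_0 ≅ Z.
H_1: b_1 = 27 − 8 − 17 = 2; torsion from ∂_2 factors > 1: none. So H_1 ≅ Z^2.
H_2: b_2 = 18 − 17 − 0 = 1; torsion from ∂_3 factors > 1: none. So H_2 ≅ Z.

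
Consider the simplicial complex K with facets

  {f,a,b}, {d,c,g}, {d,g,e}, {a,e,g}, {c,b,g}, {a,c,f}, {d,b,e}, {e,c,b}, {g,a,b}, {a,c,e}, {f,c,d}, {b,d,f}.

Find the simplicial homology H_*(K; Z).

K has 7 vertices, 18 edges, 12 triangles.
rank ∂_0 = 0, rank ∂_1 = 6 ⇒ b_0 = 7 − 0 − 6 = 1; all invariant factors of ∂_1 are 1 so no torsion. So H_0 = Z.
rank ∂_1 = 6, rank ∂_2 = 12 ⇒ b_1 = 18 − 6 − 12 = 0; ∂_2 has invariant factor(s) [2] giving torsion. So H_1 = Z/2Z.
rank ∂_2 = 12, rank ∂_3 = 0 ⇒ b_2 = 12 − 12 − 0 = 0. So H_2 = 0.

H_0 = Z,  H_1 = Z/2Z,  H_2 = 0.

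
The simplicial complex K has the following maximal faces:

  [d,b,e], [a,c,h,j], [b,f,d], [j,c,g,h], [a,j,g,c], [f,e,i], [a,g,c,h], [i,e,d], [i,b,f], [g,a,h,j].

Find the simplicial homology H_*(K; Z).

H_0 ≅ Z^2,  H_1 ≅ Z,  H_2 = 0,  H_3 ≅ Z.

We work with the vertex ordering a < b < c < d < e < f < g < h < i < j. The simplices of K, each written with vertices in increasing order, are:

  0-simplices (10): a, b, c, d, e, f, g, h, i, j
  1-simplices (20): ac, ag, ah, aj, bd, be, bf, bi, cg, ch, cj, de, df, di, ef, ei, fi, gh, gj, hj
  2-simplices (15): acg, ach, acj, agh, agj, ahj, bde, bdf, bfi, cgh, cgj, chj, dei, efi, ghj
  3-simplices (5): acgh, acgj, achj, aghj, cghj

so the chain groups are C_0 ≅ Z^10, C_1 ≅ Z^20, C_2 ≅ Z^15, C_3 ≅ Z^5.

Boundary ∂_1: C_1 → C_0 maps an edge to its endpoints' difference, ∂[p,q] = q − p. For instance
  ∂di = i − d.
The 10×20 boundary matrix has rank 8 and Smith normal form diag(1,1,1,1,1,1,1,1).

The boundary map ∂_2: C_2 → C_1 maps a triangle to the signed sum of its edges. For instance
  ∂ghj = hj − gj + gh,
  ∂dei = ei − di + de.
This gives a 20×15 integer matrix of rank 11; reducing to Smith normal form yields diagonal entries (1,1,1,1,1,1,1,1,1,1,1).

∂_3: C_3 → C_2 sends each 3-simplex σ to the alternating sum Σ_i (−1)^i (σ with its i-th vertex removed). For instance
  ∂aghj = ghj − ahj + agj − agh,
  ∂achj = chj − ahj + acj − ach.
The resulting 15×5 matrix has rank 4, and its Smith normal form has invariant factors (1,1,1,1).

Now H_k = ker ∂_k / im ∂_{k+1}, so:

  H_0: rank C_0 − rank ∂_1 = 10 − 8 = 2, and the invariant factors of ∂_1 are all 1, so H_0 ≅ Z^2.
  H_1: rank ker ∂_1 − rank ∂_2 = (20 − 8) − 11 = 1, and the invariant factors of ∂_2 are all 1, so H_1 ≅ Z.
  H_2: rank ker ∂_2 − rank ∂_3 = (15 − 11) − 4 = 0, and the invariant factors of ∂_3 are all 1, so H_2 ≅ 0.
  H_3: rank ker ∂_3 − rank ∂_4 = (5 − 4) − 0 = 1, and there is no ∂_4, so H_3 ≅ Z.

(K is a triangulation of the disjoint union of the Möbius band and the 3-sphere S^3.)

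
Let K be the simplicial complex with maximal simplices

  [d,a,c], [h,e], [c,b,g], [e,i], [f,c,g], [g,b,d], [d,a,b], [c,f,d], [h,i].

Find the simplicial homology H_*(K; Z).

Order the vertices as a < b < c < d < e < f < g < h < i. Listing each simplex with vertices in this order, K has dimension 2 with simplices:

  0-simplices (9): a, b, c, d, e, f, g, h, i
  1-simplices (15): ab, ac, ad, bc, bd, bg, cd, cf, cg, df, dg, eh, ei, fg, hi
  2-simplices (6): abd, acd, bcg, bdg, cdf, cfg

giving chain groups C_0 ≅ Z^9, C_1 ≅ Z^15, C_2 ≅ Z^6.

Boundary ∂_1: C_1 → C_0 sends each edge [p,q] (with p < q) to q − p.
The resulting 9×15 matrix has rank 7, and its Smith normal form has invariant factors (1,1,1,1,1,1,1).

The boundary map ∂_2: C_2 → C_1 maps a triangle to the signed sum of its edges. For instance
  ∂abd = bd − ad + ab,
  ∂cfg = fg − cg + cf.
As a 15×6 matrix over Z this has rank 6, with invariant factors (1,1,1,1,1,1).

From H_k ≅ ker(∂_k) / im(∂_{k+1}) we obtain:

  H_0: rank C_0 − rank ∂_1 = 9 − 7 = 2, and the invariant factors of ∂_1 are all 1, so H_0 ≅ Z^2.
  H_1: rank ker ∂_1 − rank ∂_2 = (15 − 7) − 6 = 2, and the invariant factors of ∂_2 are all 1, so H_1 ≅ Z^2.
  H_2: rank ker ∂_2 − rank ∂_3 = (6 − 6) − 0 = 0, and there is no ∂_3, so H_2 ≅ 0.

H_0 = Z^2,  H_1 = Z^2,  H_2 = 0.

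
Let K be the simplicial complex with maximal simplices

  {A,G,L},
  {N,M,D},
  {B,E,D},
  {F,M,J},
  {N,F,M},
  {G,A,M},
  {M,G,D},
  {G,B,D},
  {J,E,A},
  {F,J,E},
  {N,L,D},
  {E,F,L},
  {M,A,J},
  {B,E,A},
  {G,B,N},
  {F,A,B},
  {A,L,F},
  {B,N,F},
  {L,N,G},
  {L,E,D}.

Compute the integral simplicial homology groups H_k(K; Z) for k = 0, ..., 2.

Take the total order A < B < D < E < F < G < J < L < M < N on the vertex set. Then K (dimension 2) consists of the simplices:

  0-simplices (10): A, B, D, E, F, G, J, L, M, N
  1-simplices (30): AB, AE, AF, AG, AJ, AL, AM, BD, BE, BF, BG, BN, DE, DG, DL, DM, DN, EF, EJ, EL, FJ, FL, FM, FN, GL, GM, GN, JM, LN, MN
  2-simplices (20): ABE, ABF, AEJ, AFL, AGL, AGM, AJM, BDE, BDG, BFN, BGN, DEL, DGM, DLN, DMN, EFJ, EFL, FJM, FMN, GLN

giving chain groups C_0 ≅ Z^10, C_1 ≅ Z^30, C_2 ≅ Z^20.

The boundary map ∂_1: C_1 → C_0 is given by ∂[p,q] = [q] − [p].
The resulting 10×30 matrix has rank 9, and its Smith normal form has invariant factors (1,1,1,1,1,1,1,1,1).

∂_2: C_2 → C_1 maps a triangle to the signed sum of its edges. For instance
  ∂DMN = MN − DN + DM,
  ∂EFL = FL − EL + EF.
As a 30×20 matrix over Z this has rank 20, with invariant factors (1,1,1,1,1,1,1,1,1,1,1,1,1,1,1,1,1,1,1,2).

Reading off H_k = ker ∂_k / im ∂_{k+1}:

  H_0: rank C_0 − rank ∂_1 = 10 − 9 = 1, and the invariant factors of ∂_1 are all 1, so H_0 ≅ Z.
  H_1: rank ker ∂_1 − rank ∂_2 = (30 − 9) − 20 = 1, and ∂_2 has invariant factor 2 > 1, so H_1 ≅ Z × Z/2.
  H_2: rank ker ∂_2 − rank ∂_3 = (20 − 20) − 0 = 0, and there is no ∂_3, so H_2 ≅ 0.

(K is a triangulation of the Klein bottle.)

H_0 ≅ Z,  H_1 ≅ Z × Z/2,  H_2 = 0.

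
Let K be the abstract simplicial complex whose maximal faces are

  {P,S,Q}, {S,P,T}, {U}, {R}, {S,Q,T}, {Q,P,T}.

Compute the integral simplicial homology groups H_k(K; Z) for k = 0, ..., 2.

H_0 ≅ Z^3,  H_1 = 0,  H_2 ≅ Z.

Order the vertices as P < Q < R < S < T < U. Listing each simplex with vertices in this order, K has dimension 2 with simplices:

  0-simplices (6): P, Q, R, S, T, U
  1-simplices (6): PQ, PS, PT, QS, QT, ST
  2-simplices (4): PQS, PQT, PST, QST

so the chain groups are C_0 ≅ Z^6, C_1 ≅ Z^6, C_2 ≅ Z^4.

Boundary ∂_1: C_1 → C_0 sends each edge [p,q] (with p < q) to q − p. For instance
  ∂QT = T − Q.
This gives a 6×6 integer matrix of rank 3; reducing to Smith normal form yields diagonal entries (1,1,1).

Boundary ∂_2: C_2 → C_1 acts by ∂[p,q,r] = [q,r] − [p,r] + [p,q]. For instance
  ∂QST = ST − QT + QS,
  ∂PQS = QS − PS + PQ.
The 6×4 boundary matrix has rank 3 and Smith normal form diag(1,1,1).

Computing H_k = (kernel of ∂_k) / (image of ∂_{k+1}):

  H_0: rank C_0 − rank ∂_1 = 6 − 3 = 3, and the invariant factors of ∂_1 are all 1, so H_0 = Z^3.
  H_1: rank ker ∂_1 − rank ∂_2 = (6 − 3) − 3 = 0, and the invariant factors of ∂_2 are all 1, so H_1 = 0.
  H_2: rank ker ∂_2 − rank ∂_3 = (4 − 3) − 0 = 1, and there is no ∂_3, so H_2 = Z.

As a check, the Euler characteristic is 6 − 6 + 4 = 4, which agrees with 3 − 0 + 1 = 4.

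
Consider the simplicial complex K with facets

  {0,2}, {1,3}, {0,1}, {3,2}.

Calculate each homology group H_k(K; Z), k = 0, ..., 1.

H_0 = Z,  H_1 = Z.

Order the vertices as 0 < 1 < 2 < 3. Listing each simplex with vertices in this order, K has dimension 1 with simplices:

  0-simplices (4): [0], [1], [2], [3]
  1-simplices (4): [0,1], [0,2], [1,3], [2,3]

Hence C_0 ≅ Z^4, C_1 ≅ Z^4.

The boundary map ∂_1: C_1 → C_0 sends each edge [p,q] (with p < q) to q − p. For instance
  ∂[0,1] = [1] − [0].
This gives a 4×4 integer matrix of rank 3; reducing to Smith normal form yields diagonal entries (1,1,1).

Now H_k = ker ∂_k / im ∂_{k+1}, so:

  H_0: rank C_0 − rank ∂_1 = 4 − 3 = 1, and the invariant factors of ∂_1 are all 1, so H_0 ≅ Z.
  H_1: rank ker ∂_1 − rank ∂_2 = (4 − 3) − 0 = 1, and there is no ∂_2, so H_1 ≅ Z.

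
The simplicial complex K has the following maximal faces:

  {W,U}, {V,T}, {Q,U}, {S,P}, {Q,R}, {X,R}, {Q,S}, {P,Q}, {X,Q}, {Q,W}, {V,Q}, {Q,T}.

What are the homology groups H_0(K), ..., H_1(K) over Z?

H_0 ≅ Z,  H_1 ≅ Z^4.

Order the vertices as P < Q < R < S < T < U < V < W < X. Listing each simplex with vertices in this order, K has dimension 1 with simplices:

  0-simplices (9): P, Q, R, S, T, U, V, W, X
  1-simplices (12): PQ, PS, QR, QS, QT, QU, QV, QW, QX, RX, TV, UW

Hence C_0 ≅ Z^9, C_1 ≅ Z^12.

The boundary map ∂_1: C_1 → C_0 is given by ∂[p,q] = [q] − [p]. For instance
  ∂QS = S − Q.
The 9×12 boundary matrix has rank 8 and Smith normal form diag(1,1,1,1,1,1,1,1).

Computing H_k = (kernel of ∂_k) / (image of ∂_{k+1}):

  H_0: rank C_0 − rank ∂_1 = 9 − 8 = 1, and the invariant factors of ∂_1 are all 1, so H_0 = Z.
  H_1: rank ker ∂_1 − rank ∂_2 = (12 − 8) − 0 = 4, and there is no ∂_2, so H_1 = Z^4.

As a check, the Euler characteristic is 9 − 12 = -3, which agrees with 1 − 4 = -3.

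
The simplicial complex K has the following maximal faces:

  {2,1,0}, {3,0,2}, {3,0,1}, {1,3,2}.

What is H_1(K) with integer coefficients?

Order the vertices as 0 < 1 < 2 < 3. Listing each simplex with vertices in this order, K has dimension 2 with simplices:

  0-simplices (4): [0], [1], [2], [3]
  1-simplices (6): [0,1], [0,2], [0,3], [1,2], [1,3], [2,3]
  2-simplices (4): [0,1,2], [0,1,3], [0,2,3], [1,2,3]

so the chain groups are C_0 ≅ Z^4, C_1 ≅ Z^6, C_2 ≅ Z^4.

∂_1: C_1 → C_0 maps an edge to its endpoints' difference, ∂[p,q] = q − p.
The 4×6 boundary matrix has rank 3 and Smith normal form diag(1,1,1).

∂_2: C_2 → C_1 maps a triangle to the signed sum of its edges. For instance
  ∂[0,1,2] = [1,2] − [0,2] + [0,1],
  ∂[0,1,3] = [1,3] − [0,3] + [0,1].
The resulting 6×4 matrix has rank 3, and its Smith normal form has invariant factors (1,1,1).

From H_k ≅ ker(∂_k) / im(∂_{k+1}) we obtain:

  H_1: rank ker ∂_1 − rank ∂_2 = (6 − 3) − 3 = 0, and the invariant factors of ∂_2 are all 1, so H_1 ≅ 0.

H_1 ≅ 0.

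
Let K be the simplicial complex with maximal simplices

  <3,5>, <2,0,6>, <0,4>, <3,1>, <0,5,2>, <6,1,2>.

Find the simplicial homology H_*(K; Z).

H_0 ≅ Z,  H_1 ≅ Z,  H_2 = 0.

We work with the vertex ordering 0 < 1 < 2 < 3 < 4 < 5 < 6. The simplices of K, each written with vertices in increasing order, are:

  0-simplices (7): [0], [1], [2], [3], [4], [5], [6]
  1-simplices (10): [0,2], [0,4], [0,5], [0,6], [1,2], [1,3], [1,6], [2,5], [2,6], [3,5]
  2-simplices (3): [0,2,5], [0,2,6], [1,2,6]

giving chain groups C_0 ≅ Z^7, C_1 ≅ Z^10, C_2 ≅ Z^3.

∂_1: C_1 → C_0 maps an edge to its endpoints' difference, ∂[p,q] = q − p.
As a 7×10 matrix over Z this has rank 6, with invariant factors (1,1,1,1,1,1).

∂_2: C_2 → C_1 sends each 2-simplex [p,q,r] to [q,r] − [p,r] + [p,q]. For instance
  ∂[0,2,6] = [2,6] − [0,6] + [0,2],
  ∂[0,2,5] = [2,5] − [0,5] + [0,2].
As a 10×3 matrix over Z this has rank 3, with invariant factors (1,1,1).

Now H_k = ker ∂_k / im ∂_{k+1}, so:

  H_0: rank C_0 − rank ∂_1 = 7 − 6 = 1, and the invariant factors of ∂_1 are all 1, so H_0 = Z.
  H_1: rank ker ∂_1 − rank ∂_2 = (10 − 6) − 3 = 1, and the invariant factors of ∂_2 are all 1, so H_1 = Z.
  H_2: rank ker ∂_2 − rank ∂_3 = (3 − 3) − 0 = 0, and there is no ∂_3, so H_2 = 0.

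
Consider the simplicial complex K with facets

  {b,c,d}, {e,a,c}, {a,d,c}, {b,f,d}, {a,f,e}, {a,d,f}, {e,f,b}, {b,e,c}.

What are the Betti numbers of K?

Order the vertices as a < b < c < d < e < f. Listing each simplex with vertices in this order, K has dimension 2 with simplices:

  0-simplices (6): a, b, c, d, e, f
  1-simplices (12): ac, ad, ae, af, bc, bd, be, bf, cd, ce, df, ef
  2-simplices (8): acd, ace, adf, aef, bcd, bce, bdf, bef

giving chain groups C_0 ≅ Z^6, C_1 ≅ Z^12, C_2 ≅ Z^8.

∂_1: C_1 → C_0 maps an edge to its endpoints' difference, ∂[p,q] = q − p. For instance
  ∂ac = c − a.
The 6×12 boundary matrix has rank 5 and Smith normal form diag(1,1,1,1,1).

The boundary map ∂_2: C_2 → C_1 sends each 2-simplex [p,q,r] to [q,r] − [p,r] + [p,q]. For instance
  ∂bce = ce − be + bc,
  ∂bdf = df − bf + bd.
As a 12×8 matrix over Z this has rank 7, with invariant factors (1,1,1,1,1,1,1).

Computing H_k = (kernel of ∂_k) / (image of ∂_{k+1}):

  H_0: rank C_0 − rank ∂_1 = 6 − 5 = 1, and the invariant factors of ∂_1 are all 1, so H_0 = Z.
  H_1: rank ker ∂_1 − rank ∂_2 = (12 − 5) − 7 = 0, and the invariant factors of ∂_2 are all 1, so H_1 = 0.
  H_2: rank ker ∂_2 − rank ∂_3 = (8 − 7) − 0 = 1, and there is no ∂_3, so H_2 = Z.

(K is a triangulation of the 2-sphere S^2.)

Hence the Betti numbers are b_0 = 1, b_1 = 0, b_2 = 1.

b_0 = 1, b_1 = 0, b_2 = 1.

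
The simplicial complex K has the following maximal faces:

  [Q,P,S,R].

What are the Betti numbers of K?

b_0 = 1, b_1 = 0, b_2 = 0, b_3 = 0.

Fix the vertex order P < Q < R < S and write every simplex with vertices in increasing order. Then dim K = 3 and the simplices of K are:

  0-simplices (4): P, Q, R, S
  1-simplices (6): PQ, PR, PS, QR, QS, RS
  2-simplices (4): PQR, PQS, PRS, QRS
  3-simplices (1): PQRS

Hence C_0 ≅ Z^4, C_1 ≅ Z^6, C_2 ≅ Z^4, C_3 ≅ Z^1.

The boundary map ∂_1: C_1 → C_0 maps an edge to its endpoints' difference, ∂[p,q] = q − p. For instance
  ∂PS = S − P.
This gives a 4×6 integer matrix of rank 3; reducing to Smith normal form yields diagonal entries (1,1,1).

The boundary map ∂_2: C_2 → C_1 sends each 2-simplex [p,q,r] to [q,r] − [p,r] + [p,q]. For instance
  ∂PQR = QR − PR + PQ,
  ∂PQS = QS − PS + PQ.
As a 6×4 matrix over Z this has rank 3, with invariant factors (1,1,1).

∂_3: C_3 → C_2 sends each 3-simplex σ to the alternating sum Σ_i (−1)^i (σ with its i-th vertex removed). For instance
  ∂PQRS = QRS − PRS + PQS − PQR.
The resulting 4×1 matrix has rank 1, and its Smith normal form has invariant factors (1).

From H_k ≅ ker(∂_k) / im(∂_{k+1}) we obtain:

  H_0: rank C_0 − rank ∂_1 = 4 − 3 = 1, and the invariant factors of ∂_1 are all 1, so H_0 = Z.
  H_1: rank ker ∂_1 − rank ∂_2 = (6 − 3) − 3 = 0, and the invariant factors of ∂_2 are all 1, so H_1 = 0.
  H_2: rank ker ∂_2 − rank ∂_3 = (4 − 3) − 1 = 0, and the invariant factors of ∂_3 are all 1, so H_2 = 0.
  H_3: rank ker ∂_3 − rank ∂_4 = (1 − 1) − 0 = 0, and there is no ∂_4, so H_3 = 0.

(K is a triangulation of the 3-simplex.)

Hence the Betti numbers are b_0 = 1, b_1 = 0, b_2 = 0, b_3 = 0.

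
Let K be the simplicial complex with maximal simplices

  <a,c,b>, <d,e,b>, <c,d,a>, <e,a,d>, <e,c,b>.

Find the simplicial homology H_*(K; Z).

Order the vertices as a < b < c < d < e. Listing each simplex with vertices in this order, K has dimension 2 with simplices:

  0-simplices (5): a, b, c, d, e
  1-simplices (10): ab, ac, ad, ae, bc, bd, be, cd, ce, de
  2-simplices (5): abc, acd, ade, bce, bde

so the chain groups are C_0 ≅ Z^5, C_1 ≅ Z^10, C_2 ≅ Z^5.

∂_1: C_1 → C_0 sends each edge [p,q] (with p < q) to q − p. For instance
  ∂bc = c − b.
As a 5×10 matrix over Z this has rank 4, with invariant factors (1,1,1,1).

∂_2: C_2 → C_1 acts by ∂[p,q,r] = [q,r] − [p,r] + [p,q]. For instance
  ∂bce = ce − be + bc,
  ∂acd = cd − ad + ac.
As a 10×5 matrix over Z this has rank 5, with invariant factors (1,1,1,1,1).

From H_k ≅ ker(∂_k) / im(∂_{k+1}) we obtain:

  H_0: rank C_0 − rank ∂_1 = 5 − 4 = 1, and the invariant factors of ∂_1 are all 1, so H_0 ≅ Z.
  H_1: rank ker ∂_1 − rank ∂_2 = (10 − 4) − 5 = 1, and the invariant factors of ∂_2 are all 1, so H_1 ≅ Z.
  H_2: rank ker ∂_2 − rank ∂_3 = (5 − 5) − 0 = 0, and there is no ∂_3, so H_2 ≅ 0.

H_0 = Z,  H_1 = Z,  H_2 = 0.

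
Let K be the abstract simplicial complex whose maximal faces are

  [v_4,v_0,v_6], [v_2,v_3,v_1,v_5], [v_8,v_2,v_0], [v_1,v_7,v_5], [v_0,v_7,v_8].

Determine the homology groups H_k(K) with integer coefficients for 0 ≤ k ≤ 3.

Fix the vertex order v_0 < v_1 < v_2 < v_3 < v_4 < v_5 < v_6 < v_7 < v_8 and write every simplex with vertices in increasing order. Then dim K = 3 and the simplices of K are:

  0-simplices (9): [v_0], [v_1], [v_2], [v_3], [v_4], [v_5], [v_6], [v_7], [v_8]
  1-simplices (16): (16 of them)
  2-simplices (8): [v_0,v_2,v_8], [v_0,v_4,v_6], [v_0,v_7,v_8], [v_1,v_2,v_3], [v_1,v_2,v_5], [v_1,v_3,v_5], [v_1,v_5,v_7], [v_2,v_3,v_5]
  3-simplices (1): [v_1,v_2,v_3,v_5]

Hence C_0 ≅ Z^9, C_1 ≅ Z^16, C_2 ≅ Z^8, C_3 ≅ Z^1.

Boundary ∂_1: C_1 → C_0 maps an edge to its endpoints' difference, ∂[p,q] = q − p. For instance
  ∂[v_0,v_8] = [v_8] − [v_0].
The resulting 9×16 matrix has rank 8, and its Smith normal form has invariant factors (1,1,1,1,1,1,1,1).

∂_2: C_2 → C_1 acts by ∂[p,q,r] = [q,r] − [p,r] + [p,q]. For instance
  ∂[v_1,v_2,v_5] = [v_2,v_5] − [v_1,v_5] + [v_1,v_2],
  ∂[v_0,v_2,v_8] = [v_2,v_8] − [v_0,v_8] + [v_0,v_2].
The resulting 16×8 matrix has rank 7, and its Smith normal form has invariant factors (1,1,1,1,1,1,1).

∂_3: C_3 → C_2 sends each 3-simplex σ to the alternating sum Σ_i (−1)^i (σ with its i-th vertex removed). For instance
  ∂[v_1,v_2,v_3,v_5] = [v_2,v_3,v_5] − [v_1,v_3,v_5] + [v_1,v_2,v_5] − [v_1,v_2,v_3].
The 8×1 boundary matrix has rank 1 and Smith normal form diag(1).

From H_k ≅ ker(∂_k) / im(∂_{k+1}) we obtain:

  H_0: rank C_0 − rank ∂_1 = 9 − 8 = 1, and the invariant factors of ∂_1 are all 1, so H_0 ≅ Z.
  H_1: rank ker ∂_1 − rank ∂_2 = (16 − 8) − 7 = 1, and the invariant factors of ∂_2 are all 1, so H_1 ≅ Z.
  H_2: rank ker ∂_2 − rank ∂_3 = (8 − 7) − 1 = 0, and the invariant factors of ∂_3 are all 1, so H_2 ≅ 0.
  H_3: rank ker ∂_3 − rank ∂_4 = (1 − 1) − 0 = 0, and there is no ∂_4, so H_3 ≅ 0.

H_0 ≅ Z,  H_1 ≅ Z,  H_2 = 0,  H_3 = 0.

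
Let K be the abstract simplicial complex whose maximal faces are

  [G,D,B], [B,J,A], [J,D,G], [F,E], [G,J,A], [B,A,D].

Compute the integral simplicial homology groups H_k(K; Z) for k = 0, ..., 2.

Fix the vertex order A < B < D < E < F < G < J and write every simplex with vertices in increasing order. Then dim K = 2 and the simplices of K are:

  0-simplices (7): A, B, D, E, F, G, J
  1-simplices (11): AB, AD, AG, AJ, BD, BG, BJ, DG, DJ, EF, GJ
  2-simplices (5): ABD, ABJ, AGJ, BDG, DGJ

Hence C_0 ≅ Z^7, C_1 ≅ Z^11, C_2 ≅ Z^5.

The boundary map ∂_1: C_1 → C_0 is given by ∂[p,q] = [q] − [p]. For instance
  ∂AG = G − A.
As a 7×11 matrix over Z this has rank 5, with invariant factors (1,1,1,1,1).

∂_2: C_2 → C_1 sends each 2-simplex [p,q,r] to [q,r] − [p,r] + [p,q]. For instance
  ∂ABJ = BJ − AJ + AB,
  ∂BDG = DG − BG + BD.
The resulting 11×5 matrix has rank 5, and its Smith normal form has invariant factors (1,1,1,1,1).

Now H_k = ker ∂_k / im ∂_{k+1}, so:

  H_0: rank C_0 − rank ∂_1 = 7 − 5 = 2, and the invariant factors of ∂_1 are all 1, so H_0 ≅ Z^2.
  H_1: rank ker ∂_1 − rank ∂_2 = (11 − 5) − 5 = 1, and the invariant factors of ∂_2 are all 1, so H_1 ≅ Z.
  H_2: rank ker ∂_2 − rank ∂_3 = (5 − 5) − 0 = 0, and there is no ∂_3, so H_2 ≅ 0.

As a check, the Euler characteristic is 7 − 11 + 5 = 1, which agrees with 2 − 1 + 0 = 1.

H_0 ≅ Z^2,  H_1 ≅ Z,  H_2 = 0.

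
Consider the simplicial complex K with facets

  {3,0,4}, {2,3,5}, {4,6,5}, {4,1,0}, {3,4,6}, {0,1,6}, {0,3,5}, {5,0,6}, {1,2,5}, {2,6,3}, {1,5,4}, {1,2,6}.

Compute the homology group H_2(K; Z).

K has 7 vertices, 18 edges, 12 triangles.
rank ∂_2 = 12, rank ∂_3 = 0 ⇒ b_2 = 12 − 12 − 0 = 0. So H_2 = 0.

H_2 ≅ 0.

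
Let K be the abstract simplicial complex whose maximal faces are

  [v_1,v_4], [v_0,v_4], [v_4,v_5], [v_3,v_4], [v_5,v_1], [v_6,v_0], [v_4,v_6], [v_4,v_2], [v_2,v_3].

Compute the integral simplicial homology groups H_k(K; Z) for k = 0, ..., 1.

Order the vertices as v_0 < v_1 < v_2 < v_3 < v_4 < v_5 < v_6. Listing each simplex with vertices in this order, K has dimension 1 with simplices:

  0-simplices (7): [v_0], [v_1], [v_2], [v_3], [v_4], [v_5], [v_6]
  1-simplices (9): [v_0,v_4], [v_0,v_6], [v_1,v_4], [v_1,v_5], [v_2,v_3], [v_2,v_4], [v_3,v_4], [v_4,v_5], [v_4,v_6]

giving chain groups C_0 ≅ Z^7, C_1 ≅ Z^9.

Boundary ∂_1: C_1 → C_0 is given by ∂[p,q] = [q] − [p]. For instance
  ∂[v_0,v_4] = [v_4] − [v_0].
As a 7×9 matrix over Z this has rank 6, with invariant factors (1,1,1,1,1,1).

From H_k ≅ ker(∂_k) / im(∂_{k+1}) we obtain:

  H_0: rank C_0 − rank ∂_1 = 7 − 6 = 1, and the invariant factors of ∂_1 are all 1, so H_0 ≅ Z.
  H_1: rank ker ∂_1 − rank ∂_2 = (9 − 6) − 0 = 3, and there is no ∂_2, so H_1 ≅ Z^3.

H_0 = Z,  H_1 = Z^3.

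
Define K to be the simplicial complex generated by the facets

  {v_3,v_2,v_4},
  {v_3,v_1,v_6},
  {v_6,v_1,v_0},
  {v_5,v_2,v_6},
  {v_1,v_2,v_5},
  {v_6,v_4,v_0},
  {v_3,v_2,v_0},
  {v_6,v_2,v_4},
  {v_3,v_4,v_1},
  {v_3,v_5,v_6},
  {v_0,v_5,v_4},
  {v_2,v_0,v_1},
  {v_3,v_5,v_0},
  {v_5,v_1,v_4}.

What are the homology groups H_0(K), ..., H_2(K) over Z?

Order the vertices as v_0 < v_1 < v_2 < v_3 < v_4 < v_5 < v_6. Listing each simplex with vertices in this order, K has dimension 2 with simplices:

  0-simplices (7): [v_0], [v_1], [v_2], [v_3], [v_4], [v_5], [v_6]
  1-simplices (21): (21 of them)
  2-simplices (14): (14 of them)

giving chain groups C_0 ≅ Z^7, C_1 ≅ Z^21, C_2 ≅ Z^14.

Boundary ∂_1: C_1 → C_0 maps an edge to its endpoints' difference, ∂[p,q] = q − p. For instance
  ∂[v_2,v_6] = [v_6] − [v_2].
This gives a 7×21 integer matrix of rank 6; reducing to Smith normal form yields diagonal entries (1,1,1,1,1,1).

The boundary map ∂_2: C_2 → C_1 acts by ∂[p,q,r] = [q,r] − [p,r] + [p,q]. For instance
  ∂[v_1,v_4,v_5] = [v_4,v_5] − [v_1,v_5] + [v_1,v_4],
  ∂[v_0,v_1,v_2] = [v_1,v_2] − [v_0,v_2] + [v_0,v_1].
This gives a 21×14 integer matrix of rank 13; reducing to Smith normal form yields diagonal entries (1,1,1,1,1,1,1,1,1,1,1,1,1).

Now H_k = ker ∂_k / im ∂_{k+1}, so:

  H_0: rank C_0 − rank ∂_1 = 7 − 6 = 1, and the invariant factors of ∂_1 are all 1, so H_0 ≅ Z.
  H_1: rank ker ∂_1 − rank ∂_2 = (21 − 6) − 13 = 2, and the invariant factors of ∂_2 are all 1, so H_1 ≅ Z^2.
  H_2: rank ker ∂_2 − rank ∂_3 = (14 − 13) − 0 = 1, and there is no ∂_3, so H_2 ≅ Z.

As a check, the Euler characteristic is 7 − 21 + 14 = 0, which agrees with 1 − 2 + 1 = 0.

H_0 = Z,  H_1 = Z^2,  H_2 = Z.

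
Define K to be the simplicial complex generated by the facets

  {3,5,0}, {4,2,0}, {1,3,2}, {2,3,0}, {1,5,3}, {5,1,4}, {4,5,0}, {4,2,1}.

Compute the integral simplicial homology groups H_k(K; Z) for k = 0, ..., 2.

We work with the vertex ordering 0 < 1 < 2 < 3 < 4 < 5. The simplices of K, each written with vertices in increasing order, are:

  0-simplices (6): [0], [1], [2], [3], [4], [5]
  1-simplices (12): [0,2], [0,3], [0,4], [0,5], [1,2], [1,3], [1,4], [1,5], [2,3], [2,4], [3,5], [4,5]
  2-simplices (8): [0,2,3], [0,2,4], [0,3,5], [0,4,5], [1,2,3], [1,2,4], [1,3,5], [1,4,5]

Hence C_0 ≅ Z^6, C_1 ≅ Z^12, C_2 ≅ Z^8.

The boundary map ∂_1: C_1 → C_0 is given by ∂[p,q] = [q] − [p].
The resulting 6×12 matrix has rank 5, and its Smith normal form has invariant factors (1,1,1,1,1).

The boundary map ∂_2: C_2 → C_1 maps a triangle to the signed sum of its edges. For instance
  ∂[0,2,4] = [2,4] − [0,4] + [0,2],
  ∂[0,3,5] = [3,5] − [0,5] + [0,3].
This gives a 12×8 integer matrix of rank 7; reducing to Smith normal form yields diagonal entries (1,1,1,1,1,1,1).

Reading off H_k = ker ∂_k / im ∂_{k+1}:

  H_0: rank C_0 − rank ∂_1 = 6 − 5 = 1, and the invariant factors of ∂_1 are all 1, so H_0 = Z.
  H_1: rank ker ∂_1 − rank ∂_2 = (12 − 5) − 7 = 0, and the invariant factors of ∂_2 are all 1, so H_1 = 0.
  H_2: rank ker ∂_2 − rank ∂_3 = (8 − 7) − 0 = 1, and there is no ∂_3, so H_2 = Z.

As a check, the Euler characteristic is 6 − 12 + 8 = 2, which agrees with 1 − 0 + 1 = 2.

H_0 = Z,  H_1 = 0,  H_2 = Z.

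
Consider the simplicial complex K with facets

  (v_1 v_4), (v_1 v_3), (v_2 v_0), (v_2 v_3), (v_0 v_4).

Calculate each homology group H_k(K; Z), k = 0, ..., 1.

We work with the vertex ordering v_0 < v_1 < v_2 < v_3 < v_4. The simplices of K, each written with vertices in increasing order, are:

  0-simplices (5): [v_0], [v_1], [v_2], [v_3], [v_4]
  1-simplices (5): [v_0,v_2], [v_0,v_4], [v_1,v_3], [v_1,v_4], [v_2,v_3]

Hence C_0 ≅ Z^5, C_1 ≅ Z^5.

Boundary ∂_1: C_1 → C_0 is given by ∂[p,q] = [q] − [p].
The 5×5 boundary matrix has rank 4 and Smith normal form diag(1,1,1,1).

Reading off H_k = ker ∂_k / im ∂_{k+1}:

  H_0: rank C_0 − rank ∂_1 = 5 − 4 = 1, and the invariant factors of ∂_1 are all 1, so H_0 = Z.
  H_1: rank ker ∂_1 − rank ∂_2 = (5 − 4) − 0 = 1, and there is no ∂_2, so H_1 = Z.

H_0 ≅ Z,  H_1 ≅ Z.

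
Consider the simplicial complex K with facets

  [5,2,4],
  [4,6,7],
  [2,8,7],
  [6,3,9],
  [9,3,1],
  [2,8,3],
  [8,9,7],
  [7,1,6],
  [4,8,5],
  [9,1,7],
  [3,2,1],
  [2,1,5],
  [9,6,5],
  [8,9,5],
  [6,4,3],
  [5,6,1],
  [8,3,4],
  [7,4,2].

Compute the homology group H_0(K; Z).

K has 9 vertices, 27 edges, 18 triangles.
rank ∂_0 = 0, rank ∂_1 = 8 ⇒ b_0 = 9 − 0 − 8 = 1; all invariant factors of ∂_1 are 1 so no torsion. So H_0 ≅ Z.

H_0 ≅ Z.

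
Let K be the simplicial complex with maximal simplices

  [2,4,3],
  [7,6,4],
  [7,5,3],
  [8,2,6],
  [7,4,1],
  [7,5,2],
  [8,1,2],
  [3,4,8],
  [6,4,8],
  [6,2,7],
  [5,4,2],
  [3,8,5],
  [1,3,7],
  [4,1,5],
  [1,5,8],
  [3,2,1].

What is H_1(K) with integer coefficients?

H_1 ≅ Z^2.

K has 8 vertices, 24 edges, 16 triangles.
rank ∂_1 = 7, rank ∂_2 = 15 ⇒ b_1 = 24 − 7 − 15 = 2; all invariant factors of ∂_2 are 1 so no torsion. So H_1 = Z^2.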